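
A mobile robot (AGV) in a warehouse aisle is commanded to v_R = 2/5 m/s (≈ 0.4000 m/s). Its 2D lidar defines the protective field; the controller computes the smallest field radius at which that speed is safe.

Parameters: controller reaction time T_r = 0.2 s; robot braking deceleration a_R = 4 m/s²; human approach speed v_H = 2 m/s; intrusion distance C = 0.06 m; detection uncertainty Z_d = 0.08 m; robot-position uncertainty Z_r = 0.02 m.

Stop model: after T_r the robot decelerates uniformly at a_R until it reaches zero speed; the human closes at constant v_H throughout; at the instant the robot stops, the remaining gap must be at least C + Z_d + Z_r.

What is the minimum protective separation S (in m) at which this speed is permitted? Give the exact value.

S_min = 43/50 m = 0.8600 m

T_s = v_R/a_R = (2/5)/4 = 0.1000 s
robot covers v_R·T_r = 0.4000·0.2000 = 0.0800 m before braking
braking distance = 0.4000²/(2·4.0000) = 0.0200 m
human over T_r+T_s: 2.0000·(0.2000+0.1000) = 0.6000 m
C+Z_d+Z_r = 0.0600+0.0800+0.0200 = 0.1600 m
S_min ≈ 0.0800+0.0200+0.6000+0.1600  ⇒  S_min = 43/50 m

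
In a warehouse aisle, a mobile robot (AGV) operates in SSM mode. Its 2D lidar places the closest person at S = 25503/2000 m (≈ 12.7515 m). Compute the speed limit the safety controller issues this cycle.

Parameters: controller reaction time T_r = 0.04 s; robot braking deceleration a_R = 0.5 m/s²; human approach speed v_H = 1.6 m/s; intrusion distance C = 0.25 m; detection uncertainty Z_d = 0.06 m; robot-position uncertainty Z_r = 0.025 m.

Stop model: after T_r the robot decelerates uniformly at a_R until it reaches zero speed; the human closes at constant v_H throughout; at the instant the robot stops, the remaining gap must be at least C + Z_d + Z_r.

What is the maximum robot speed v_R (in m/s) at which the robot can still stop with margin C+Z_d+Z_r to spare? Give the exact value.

v_R_max = 9/4 m/s = 2.2500 m/s

quadratic (1)·v² + (81/25)·v + (-4941/400) = 0
  disc = (81/25)² − 4·(1)·(-4941/400) = 149769/2500 ; √disc = 387/50
  v_R = (−(81/25) + 387/50) / (2·(1)) = 9/4 m/s
check:
T_s = v_R/a_R = (9/4)/(1/2) = 4.5000 s
reaction-phase robot travel = 2.2500·0.0400 = 0.0900 m
robot covers 2.2500·4.5000 − ½·0.5000·4.5000² = 5.0625 m while stopping
human over T_r+T_s: 1.6000·(0.0400+4.5000) = 7.2640 m
residual clearance needed = 0.2500+0.0600+0.0250 = 0.3350 m
sum ≈ 0.0900+5.0625+7.2640+0.3350 ≈ 12.7515 m = S ✓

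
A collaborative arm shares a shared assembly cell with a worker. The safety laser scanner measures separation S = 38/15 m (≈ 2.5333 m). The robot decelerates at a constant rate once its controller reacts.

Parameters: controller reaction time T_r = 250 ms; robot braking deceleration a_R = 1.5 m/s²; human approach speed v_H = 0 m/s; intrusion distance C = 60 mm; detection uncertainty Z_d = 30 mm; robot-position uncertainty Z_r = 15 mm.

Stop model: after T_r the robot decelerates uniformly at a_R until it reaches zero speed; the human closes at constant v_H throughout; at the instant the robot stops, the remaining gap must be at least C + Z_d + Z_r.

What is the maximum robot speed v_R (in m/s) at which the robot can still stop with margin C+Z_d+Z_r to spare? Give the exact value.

v_R_max = 47/20 m/s = 2.3500 m/s

at the boundary: (1/3)·v² + (1/4)·v + (-1457/600) = 0
  disc = (1/4)² − 4·(1/3)·(-1457/600) = 11881/3600 ; √disc = 109/60
  v_R = (−(1/4) + 109/60) / (2·(1/3)) = 47/20 m/s
check:
braking lasts T_s = (47/20)/(3/2) = 1.5667 s
robot covers v_R·T_r = 2.3500·0.2500 = 0.5875 m before braking
braking distance = 2.3500²/(2·1.5000) = 1.8408 m
human over T_r+T_s: 0.0000·(0.2500+1.5667) = 0.0000 m
residual clearance needed = 0.0600+0.0300+0.0150 = 0.1050 m
sum ≈ 0.5875+1.8408+0.0000+0.1050 ≈ 2.5333 m = S ✓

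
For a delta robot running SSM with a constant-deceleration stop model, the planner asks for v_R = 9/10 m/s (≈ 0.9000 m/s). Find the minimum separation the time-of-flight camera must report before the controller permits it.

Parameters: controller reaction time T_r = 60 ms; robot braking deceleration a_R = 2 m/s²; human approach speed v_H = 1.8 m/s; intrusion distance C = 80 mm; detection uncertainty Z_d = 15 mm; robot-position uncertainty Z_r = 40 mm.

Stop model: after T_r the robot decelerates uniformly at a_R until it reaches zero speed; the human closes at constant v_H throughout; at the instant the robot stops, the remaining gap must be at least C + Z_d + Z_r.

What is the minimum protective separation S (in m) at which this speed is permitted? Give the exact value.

S_min = 2619/2000 m = 1.3095 m

braking lasts T_s = (9/10)/2 = 0.4500 s
reaction-phase robot travel = 0.9000·0.0600 = 0.0540 m
braking distance = 0.9000²/(2·2.0000) = 0.2025 m
human over T_r+T_s: 1.8000·(0.0600+0.4500) = 0.9180 m
C+Z_d+Z_r = 0.0800+0.0150+0.0400 = 0.1350 m
S_min ≈ 0.0540+0.2025+0.9180+0.1350  ⇒  S_min = 2619/2000 m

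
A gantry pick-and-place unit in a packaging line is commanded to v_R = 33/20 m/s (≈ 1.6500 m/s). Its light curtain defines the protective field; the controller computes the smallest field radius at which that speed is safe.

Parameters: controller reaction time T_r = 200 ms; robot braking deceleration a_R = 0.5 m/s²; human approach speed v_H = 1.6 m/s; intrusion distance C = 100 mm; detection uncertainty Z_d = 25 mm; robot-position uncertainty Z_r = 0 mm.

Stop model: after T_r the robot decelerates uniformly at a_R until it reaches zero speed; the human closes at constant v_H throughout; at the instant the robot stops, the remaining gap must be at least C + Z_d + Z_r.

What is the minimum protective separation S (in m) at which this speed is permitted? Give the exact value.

stop time T_s = (33/20)/(1/2) = 3.3000 s
reaction-phase robot travel = 1.6500·0.2000 = 0.3300 m
robot under decel: 1.6500²/(2·0.5000) = 2.7225 m
human closes 1.6000·3.5000 = 5.6000 m
residual clearance needed = 0.1000+0.0250+0.0000 = 0.1250 m
S_min ≈ 0.3300+2.7225+5.6000+0.1250  ⇒  S_min = 3511/400 m

S_min = 3511/400 m = 8.7775 m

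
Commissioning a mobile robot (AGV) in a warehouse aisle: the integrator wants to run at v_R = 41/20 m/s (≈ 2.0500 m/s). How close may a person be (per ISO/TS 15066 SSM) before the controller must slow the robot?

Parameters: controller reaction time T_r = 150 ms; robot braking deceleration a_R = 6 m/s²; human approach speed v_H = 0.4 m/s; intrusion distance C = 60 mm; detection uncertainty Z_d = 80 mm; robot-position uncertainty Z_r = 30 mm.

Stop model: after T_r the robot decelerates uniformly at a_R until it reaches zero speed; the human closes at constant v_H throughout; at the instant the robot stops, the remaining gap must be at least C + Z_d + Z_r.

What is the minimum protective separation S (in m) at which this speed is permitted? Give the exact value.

T_s = v_R/a_R = (41/20)/6 = 0.3417 s
reaction-phase robot travel = 2.0500·0.1500 = 0.3075 m
robot covers 2.0500·0.3417 − ½·6.0000·0.3417² = 0.3502 m while stopping
human closes 0.4000·0.4917 = 0.1967 m
C+Z_d+Z_r = 0.0600+0.0800+0.0300 = 0.1700 m
S_min ≈ 0.3075+0.3502+0.1967+0.1700  ⇒  S_min = 1639/1600 m

S_min = 1639/1600 m = 1.0244 m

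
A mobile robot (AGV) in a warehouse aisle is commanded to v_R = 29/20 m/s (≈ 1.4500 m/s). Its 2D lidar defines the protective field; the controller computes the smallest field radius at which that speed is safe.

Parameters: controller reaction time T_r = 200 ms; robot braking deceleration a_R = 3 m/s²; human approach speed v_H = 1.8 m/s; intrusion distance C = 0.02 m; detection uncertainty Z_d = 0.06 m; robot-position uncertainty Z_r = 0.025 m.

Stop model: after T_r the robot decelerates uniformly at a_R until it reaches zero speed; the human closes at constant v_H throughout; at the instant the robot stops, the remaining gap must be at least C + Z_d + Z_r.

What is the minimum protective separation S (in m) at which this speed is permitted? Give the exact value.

T_s = v_R/a_R = (29/20)/3 = 0.4833 s
robot in T_r: 1.4500·0.2000 = 0.2900 m
robot covers 1.4500·0.4833 − ½·3.0000·0.4833² = 0.3504 m while stopping
human over T_r+T_s: 1.8000·(0.2000+0.4833) = 1.2300 m
residual clearance needed = 0.0200+0.0600+0.0250 = 0.1050 m
S_min ≈ 0.2900+0.3504+1.2300+0.1050  ⇒  S_min = 4741/2400 m

S_min = 4741/2400 m = 1.9754 m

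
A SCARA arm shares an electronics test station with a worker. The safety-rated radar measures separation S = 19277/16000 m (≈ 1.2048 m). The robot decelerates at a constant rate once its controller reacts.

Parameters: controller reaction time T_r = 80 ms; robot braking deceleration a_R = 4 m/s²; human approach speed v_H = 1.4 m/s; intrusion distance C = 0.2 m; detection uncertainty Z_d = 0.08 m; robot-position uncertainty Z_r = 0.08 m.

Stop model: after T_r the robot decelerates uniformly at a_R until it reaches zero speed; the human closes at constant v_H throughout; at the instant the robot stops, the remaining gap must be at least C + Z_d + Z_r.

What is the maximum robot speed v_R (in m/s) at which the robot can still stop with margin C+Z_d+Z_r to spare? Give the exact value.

v_R_max = 5/4 m/s = 1.2500 m/s

at the boundary: (1/8)·v² + (43/100)·v + (-469/640) = 0
  disc = (43/100)² − 4·(1/8)·(-469/640) = 88209/160000 ; √disc = 297/400
  v_R = (−(43/100) + 297/400) / (2·(1/8)) = 5/4 m/s
check:
T_s = v_R/a_R = (5/4)/4 = 0.3125 s
robot covers v_R·T_r = 1.2500·0.0800 = 0.1000 m before braking
robot covers 1.2500·0.3125 − ½·4.0000·0.3125² = 0.1953 m while stopping
human closes 1.4000·0.3925 = 0.5495 m
residual clearance needed = 0.2000+0.0800+0.0800 = 0.3600 m
sum ≈ 0.1000+0.1953+0.5495+0.3600 ≈ 1.2048 m = S ✓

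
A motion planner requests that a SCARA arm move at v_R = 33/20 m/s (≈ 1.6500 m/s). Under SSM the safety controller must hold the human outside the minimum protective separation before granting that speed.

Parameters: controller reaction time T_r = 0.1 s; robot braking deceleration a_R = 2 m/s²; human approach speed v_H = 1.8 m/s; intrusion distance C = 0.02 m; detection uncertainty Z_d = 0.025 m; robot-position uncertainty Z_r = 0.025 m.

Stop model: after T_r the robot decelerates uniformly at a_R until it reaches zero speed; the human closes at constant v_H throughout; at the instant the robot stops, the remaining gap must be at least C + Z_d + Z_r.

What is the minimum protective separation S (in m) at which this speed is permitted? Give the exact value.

S_min = 4129/1600 m = 2.5806 m

T_s = v_R/a_R = (33/20)/2 = 0.8250 s
robot in T_r: 1.6500·0.1000 = 0.1650 m
braking distance = 1.6500²/(2·2.0000) = 0.6806 m
human over T_r+T_s: 1.8000·(0.1000+0.8250) = 1.6650 m
C+Z_d+Z_r = 0.0200+0.0250+0.0250 = 0.0700 m
S_min ≈ 0.1650+0.6806+1.6650+0.0700  ⇒  S_min = 4129/1600 m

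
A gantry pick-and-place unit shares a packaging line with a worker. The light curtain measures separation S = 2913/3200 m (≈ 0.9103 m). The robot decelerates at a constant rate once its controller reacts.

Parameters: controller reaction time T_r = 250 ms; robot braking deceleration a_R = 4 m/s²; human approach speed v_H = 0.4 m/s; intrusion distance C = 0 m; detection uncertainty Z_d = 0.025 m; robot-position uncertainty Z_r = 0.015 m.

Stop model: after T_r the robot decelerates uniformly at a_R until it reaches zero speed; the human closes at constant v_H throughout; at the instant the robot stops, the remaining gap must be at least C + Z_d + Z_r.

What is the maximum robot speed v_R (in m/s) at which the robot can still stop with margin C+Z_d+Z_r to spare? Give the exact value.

quadratic (1/8)·v² + (7/20)·v + (-493/640) = 0
  disc = (7/20)² − 4·(1/8)·(-493/640) = 3249/6400 ; √disc = 57/80
  v_R = (−(7/20) + 57/80) / (2·(1/8)) = 29/20 m/s
check:
braking lasts T_s = (29/20)/4 = 0.3625 s
reaction-phase robot travel = 1.4500·0.2500 = 0.3625 m
robot covers 1.4500·0.3625 − ½·4.0000·0.3625² = 0.2628 m while stopping
person approaches 0.4000·(0.2500+0.3625) = 0.2450 m
margins: 0.0000+0.0250+0.0150 = 0.0400 m
sum ≈ 0.3625+0.2628+0.2450+0.0400 ≈ 0.9103 m = S ✓

v_R_max = 29/20 m/s = 1.4500 m/s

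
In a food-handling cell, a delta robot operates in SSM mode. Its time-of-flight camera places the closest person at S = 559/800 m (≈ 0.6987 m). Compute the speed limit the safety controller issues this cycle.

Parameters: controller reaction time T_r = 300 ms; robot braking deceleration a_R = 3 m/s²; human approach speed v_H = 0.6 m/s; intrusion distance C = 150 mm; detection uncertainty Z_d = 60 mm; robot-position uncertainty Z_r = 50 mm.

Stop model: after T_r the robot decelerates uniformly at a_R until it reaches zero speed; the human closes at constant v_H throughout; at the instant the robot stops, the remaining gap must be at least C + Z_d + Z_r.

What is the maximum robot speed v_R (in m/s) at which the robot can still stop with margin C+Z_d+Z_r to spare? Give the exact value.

at the boundary: (1/6)·v² + (1/2)·v + (-207/800) = 0
  disc = (1/2)² − 4·(1/6)·(-207/800) = 169/400 ; √disc = 13/20
  v_R = (−(1/2) + 13/20) / (2·(1/6)) = 9/20 m/s
check:
stop time T_s = (9/20)/3 = 0.1500 s
robot in T_r: 0.4500·0.3000 = 0.1350 m
robot under decel: 0.4500²/(2·3.0000) = 0.0338 m
human closes 0.6000·0.4500 = 0.2700 m
residual clearance needed = 0.1500+0.0600+0.0500 = 0.2600 m
sum ≈ 0.1350+0.0338+0.2700+0.2600 ≈ 0.6987 m = S ✓

v_R_max = 9/20 m/s = 0.4500 m/s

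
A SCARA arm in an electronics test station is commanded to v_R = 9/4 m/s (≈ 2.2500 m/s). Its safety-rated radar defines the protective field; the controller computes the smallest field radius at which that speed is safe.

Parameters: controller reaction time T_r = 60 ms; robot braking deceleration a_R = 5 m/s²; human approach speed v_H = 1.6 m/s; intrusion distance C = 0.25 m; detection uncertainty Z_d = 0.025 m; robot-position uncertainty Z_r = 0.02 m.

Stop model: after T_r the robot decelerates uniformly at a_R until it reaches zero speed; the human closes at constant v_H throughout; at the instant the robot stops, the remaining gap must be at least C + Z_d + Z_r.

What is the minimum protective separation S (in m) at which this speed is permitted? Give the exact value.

T_s = v_R/a_R = (9/4)/5 = 0.4500 s
robot covers v_R·T_r = 2.2500·0.0600 = 0.1350 m before braking
robot under decel: 2.2500²/(2·5.0000) = 0.5062 m
human closes 1.6000·0.5100 = 0.8160 m
C+Z_d+Z_r = 0.2500+0.0250+0.0200 = 0.2950 m
S_min ≈ 0.1350+0.5062+0.8160+0.2950  ⇒  S_min = 7009/4000 m

S_min = 7009/4000 m = 1.7523 m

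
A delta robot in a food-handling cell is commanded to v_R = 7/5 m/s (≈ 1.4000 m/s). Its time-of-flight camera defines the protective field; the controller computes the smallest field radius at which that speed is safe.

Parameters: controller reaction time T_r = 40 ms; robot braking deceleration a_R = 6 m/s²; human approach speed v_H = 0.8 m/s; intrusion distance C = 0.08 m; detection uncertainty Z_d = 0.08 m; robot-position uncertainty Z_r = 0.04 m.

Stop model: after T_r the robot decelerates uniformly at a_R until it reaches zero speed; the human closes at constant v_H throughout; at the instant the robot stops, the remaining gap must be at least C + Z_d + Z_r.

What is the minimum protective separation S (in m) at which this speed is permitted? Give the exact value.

braking lasts T_s = (7/5)/6 = 0.2333 s
reaction-phase robot travel = 1.4000·0.0400 = 0.0560 m
robot under decel: 1.4000²/(2·6.0000) = 0.1633 m
human closes 0.8000·0.2733 = 0.2187 m
residual clearance needed = 0.0800+0.0800+0.0400 = 0.2000 m
S_min ≈ 0.0560+0.1633+0.2187+0.2000  ⇒  S_min = 319/500 m

S_min = 319/500 m = 0.6380 m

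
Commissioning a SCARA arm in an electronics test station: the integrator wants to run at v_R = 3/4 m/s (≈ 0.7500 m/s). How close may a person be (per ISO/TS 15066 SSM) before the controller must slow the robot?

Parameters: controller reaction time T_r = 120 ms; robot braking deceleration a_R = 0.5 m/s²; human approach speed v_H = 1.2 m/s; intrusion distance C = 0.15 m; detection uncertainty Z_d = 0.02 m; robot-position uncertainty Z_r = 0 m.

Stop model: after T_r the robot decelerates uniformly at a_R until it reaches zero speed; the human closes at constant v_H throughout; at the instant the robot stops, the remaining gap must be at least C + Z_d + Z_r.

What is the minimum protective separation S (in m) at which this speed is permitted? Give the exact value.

S_min = 5533/2000 m = 2.7665 m

braking lasts T_s = (3/4)/(1/2) = 1.5000 s
robot covers v_R·T_r = 0.7500·0.1200 = 0.0900 m before braking
robot under decel: 0.7500²/(2·0.5000) = 0.5625 m
human over T_r+T_s: 1.2000·(0.1200+1.5000) = 1.9440 m
margins: 0.1500+0.0200+0.0000 = 0.1700 m
S_min ≈ 0.0900+0.5625+1.9440+0.1700  ⇒  S_min = 5533/2000 m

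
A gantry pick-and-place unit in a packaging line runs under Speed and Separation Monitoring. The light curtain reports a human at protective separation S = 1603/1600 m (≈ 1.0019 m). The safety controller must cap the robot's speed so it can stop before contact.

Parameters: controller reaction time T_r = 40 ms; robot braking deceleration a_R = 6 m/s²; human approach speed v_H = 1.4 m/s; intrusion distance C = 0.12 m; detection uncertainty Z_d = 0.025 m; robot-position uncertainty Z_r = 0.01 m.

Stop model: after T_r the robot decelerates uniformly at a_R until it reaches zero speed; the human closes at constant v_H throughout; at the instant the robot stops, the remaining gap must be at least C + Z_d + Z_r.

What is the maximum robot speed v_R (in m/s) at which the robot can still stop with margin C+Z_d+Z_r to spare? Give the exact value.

collect terms ⇒ (1/12)·v_R² + (41/150)·v_R + (-6327/8000) = 0
  disc = (41/150)² − 4·(1/12)·(-6327/8000) = 121801/360000 ; √disc = 349/600
  v_R = (−(41/150) + 349/600) / (2·(1/12)) = 37/20 m/s
check:
braking lasts T_s = (37/20)/6 = 0.3083 s
robot covers v_R·T_r = 1.8500·0.0400 = 0.0740 m before braking
robot covers 1.8500·0.3083 − ½·6.0000·0.3083² = 0.2852 m while stopping
human over T_r+T_s: 1.4000·(0.0400+0.3083) = 0.4877 m
residual clearance needed = 0.1200+0.0250+0.0100 = 0.1550 m
sum ≈ 0.0740+0.2852+0.4877+0.1550 ≈ 1.0019 m = S ✓

v_R_max = 37/20 m/s = 1.8500 m/s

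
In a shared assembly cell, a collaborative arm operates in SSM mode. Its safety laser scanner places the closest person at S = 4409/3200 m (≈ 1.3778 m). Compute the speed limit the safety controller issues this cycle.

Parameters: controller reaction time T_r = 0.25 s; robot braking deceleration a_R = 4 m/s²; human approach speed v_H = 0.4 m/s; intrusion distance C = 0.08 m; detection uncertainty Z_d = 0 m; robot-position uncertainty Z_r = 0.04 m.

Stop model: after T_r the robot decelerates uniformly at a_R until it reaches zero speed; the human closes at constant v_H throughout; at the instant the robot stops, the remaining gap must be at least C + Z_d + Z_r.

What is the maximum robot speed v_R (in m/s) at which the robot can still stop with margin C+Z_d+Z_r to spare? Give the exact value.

collect terms ⇒ (1/8)·v_R² + (7/20)·v_R + (-741/640) = 0
  disc = (7/20)² − 4·(1/8)·(-741/640) = 4489/6400 ; √disc = 67/80
  v_R = (−(7/20) + 67/80) / (2·(1/8)) = 39/20 m/s
check:
T_s = v_R/a_R = (39/20)/4 = 0.4875 s
robot covers v_R·T_r = 1.9500·0.2500 = 0.4875 m before braking
braking distance = 1.9500²/(2·4.0000) = 0.4753 m
human over T_r+T_s: 0.4000·(0.2500+0.4875) = 0.2950 m
residual clearance needed = 0.0800+0.0000+0.0400 = 0.1200 m
sum ≈ 0.4875+0.4753+0.2950+0.1200 ≈ 1.3778 m = S ✓

v_R_max = 39/20 m/s = 1.9500 m/s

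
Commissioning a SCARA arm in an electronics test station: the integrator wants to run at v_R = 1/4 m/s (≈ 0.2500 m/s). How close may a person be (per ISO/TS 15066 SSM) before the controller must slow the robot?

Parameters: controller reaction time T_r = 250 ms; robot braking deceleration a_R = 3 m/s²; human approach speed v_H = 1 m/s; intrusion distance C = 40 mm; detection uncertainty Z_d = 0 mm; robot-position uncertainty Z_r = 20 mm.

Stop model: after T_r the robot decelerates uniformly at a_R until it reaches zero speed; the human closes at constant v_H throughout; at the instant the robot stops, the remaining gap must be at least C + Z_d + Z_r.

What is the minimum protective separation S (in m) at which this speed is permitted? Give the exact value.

S_min = 373/800 m = 0.4662 m

stop time T_s = (1/4)/3 = 0.0833 s
reaction-phase robot travel = 0.2500·0.2500 = 0.0625 m
robot under decel: 0.2500²/(2·3.0000) = 0.0104 m
human closes 1.0000·0.3333 = 0.3333 m
margins: 0.0400+0.0000+0.0200 = 0.0600 m
S_min ≈ 0.0625+0.0104+0.3333+0.0600  ⇒  S_min = 373/800 m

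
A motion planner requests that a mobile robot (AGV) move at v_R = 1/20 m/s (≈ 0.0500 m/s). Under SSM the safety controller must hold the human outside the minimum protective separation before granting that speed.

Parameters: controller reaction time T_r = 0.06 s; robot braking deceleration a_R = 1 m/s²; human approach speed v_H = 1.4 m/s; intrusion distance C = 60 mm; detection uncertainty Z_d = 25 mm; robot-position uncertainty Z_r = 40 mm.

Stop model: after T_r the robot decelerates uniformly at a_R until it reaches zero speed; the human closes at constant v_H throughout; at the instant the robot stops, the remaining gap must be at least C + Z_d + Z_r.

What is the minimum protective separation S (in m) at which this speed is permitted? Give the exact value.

T_s = v_R/a_R = (1/20)/1 = 0.0500 s
robot covers v_R·T_r = 0.0500·0.0600 = 0.0030 m before braking
robot under decel: 0.0500²/(2·1.0000) = 0.0013 m
person approaches 1.4000·(0.0600+0.0500) = 0.1540 m
margins: 0.0600+0.0250+0.0400 = 0.1250 m
S_min ≈ 0.0030+0.0013+0.1540+0.1250  ⇒  S_min = 1133/4000 m

S_min = 1133/4000 m = 0.2833 m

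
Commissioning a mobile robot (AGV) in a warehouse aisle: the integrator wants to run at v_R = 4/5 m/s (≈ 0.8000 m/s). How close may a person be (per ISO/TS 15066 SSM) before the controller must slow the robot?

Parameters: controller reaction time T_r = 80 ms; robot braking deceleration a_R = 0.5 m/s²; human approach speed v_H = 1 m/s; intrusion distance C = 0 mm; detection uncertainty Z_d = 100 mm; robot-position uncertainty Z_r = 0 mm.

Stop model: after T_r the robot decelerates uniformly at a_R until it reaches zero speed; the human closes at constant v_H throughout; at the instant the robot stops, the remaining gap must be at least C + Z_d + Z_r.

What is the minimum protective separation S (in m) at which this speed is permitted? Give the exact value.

S_min = 621/250 m = 2.4840 m

T_s = v_R/a_R = (4/5)/(1/2) = 1.6000 s
robot covers v_R·T_r = 0.8000·0.0800 = 0.0640 m before braking
robot under decel: 0.8000²/(2·0.5000) = 0.6400 m
person approaches 1.0000·(0.0800+1.6000) = 1.6800 m
C+Z_d+Z_r = 0.0000+0.1000+0.0000 = 0.1000 m
S_min ≈ 0.0640+0.6400+1.6800+0.1000  ⇒  S_min = 621/250 m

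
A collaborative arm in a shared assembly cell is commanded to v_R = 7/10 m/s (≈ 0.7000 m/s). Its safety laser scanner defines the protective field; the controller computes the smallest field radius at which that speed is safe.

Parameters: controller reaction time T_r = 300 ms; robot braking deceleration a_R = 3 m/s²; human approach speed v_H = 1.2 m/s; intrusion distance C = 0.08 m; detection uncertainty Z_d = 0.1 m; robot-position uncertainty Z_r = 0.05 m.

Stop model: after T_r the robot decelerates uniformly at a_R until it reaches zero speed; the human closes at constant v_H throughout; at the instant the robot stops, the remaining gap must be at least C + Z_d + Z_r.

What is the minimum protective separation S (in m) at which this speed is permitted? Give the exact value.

S_min = 697/600 m = 1.1617 m

T_s = v_R/a_R = (7/10)/3 = 0.2333 s
robot in T_r: 0.7000·0.3000 = 0.2100 m
robot under decel: 0.7000²/(2·3.0000) = 0.0817 m
person approaches 1.2000·(0.3000+0.2333) = 0.6400 m
margins: 0.0800+0.1000+0.0500 = 0.2300 m
S_min ≈ 0.2100+0.0817+0.6400+0.2300  ⇒  S_min = 697/600 m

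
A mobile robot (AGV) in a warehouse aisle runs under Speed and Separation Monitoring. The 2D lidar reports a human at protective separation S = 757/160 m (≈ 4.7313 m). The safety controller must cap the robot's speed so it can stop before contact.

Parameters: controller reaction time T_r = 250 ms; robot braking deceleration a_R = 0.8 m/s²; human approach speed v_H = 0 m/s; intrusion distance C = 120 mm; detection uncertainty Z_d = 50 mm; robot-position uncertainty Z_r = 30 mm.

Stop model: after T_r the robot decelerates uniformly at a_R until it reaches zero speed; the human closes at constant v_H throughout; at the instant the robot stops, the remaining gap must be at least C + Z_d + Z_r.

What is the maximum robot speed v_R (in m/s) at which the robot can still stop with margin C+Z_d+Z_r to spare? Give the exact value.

collect terms ⇒ (5/8)·v_R² + (1/4)·v_R + (-145/32) = 0
  disc = (1/4)² − 4·(5/8)·(-145/32) = 729/64 ; √disc = 27/8
  v_R = (−(1/4) + 27/8) / (2·(5/8)) = 5/2 m/s
check:
braking lasts T_s = (5/2)/(4/5) = 3.1250 s
reaction-phase robot travel = 2.5000·0.2500 = 0.6250 m
braking distance = 2.5000²/(2·0.8000) = 3.9062 m
person approaches 0.0000·(0.2500+3.1250) = 0.0000 m
margins: 0.1200+0.0500+0.0300 = 0.2000 m
sum ≈ 0.6250+3.9062+0.0000+0.2000 ≈ 4.7313 m = S ✓

v_R_max = 5/2 m/s = 2.5000 m/s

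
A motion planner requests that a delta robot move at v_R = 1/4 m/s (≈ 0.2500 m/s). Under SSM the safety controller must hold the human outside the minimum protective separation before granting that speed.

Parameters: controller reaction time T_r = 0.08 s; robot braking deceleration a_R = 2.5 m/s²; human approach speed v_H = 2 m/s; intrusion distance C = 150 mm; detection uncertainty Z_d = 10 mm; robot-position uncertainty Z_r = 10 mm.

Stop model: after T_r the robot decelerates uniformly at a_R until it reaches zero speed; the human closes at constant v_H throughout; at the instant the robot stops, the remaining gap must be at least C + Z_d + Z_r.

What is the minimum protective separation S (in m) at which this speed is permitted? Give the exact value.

stop time T_s = (1/4)/(5/2) = 0.1000 s
robot in T_r: 0.2500·0.0800 = 0.0200 m
robot covers 0.2500·0.1000 − ½·2.5000·0.1000² = 0.0125 m while stopping
human closes 2.0000·0.1800 = 0.3600 m
C+Z_d+Z_r = 0.1500+0.0100+0.0100 = 0.1700 m
S_min ≈ 0.0200+0.0125+0.3600+0.1700  ⇒  S_min = 9/16 m

S_min = 9/16 m = 0.5625 m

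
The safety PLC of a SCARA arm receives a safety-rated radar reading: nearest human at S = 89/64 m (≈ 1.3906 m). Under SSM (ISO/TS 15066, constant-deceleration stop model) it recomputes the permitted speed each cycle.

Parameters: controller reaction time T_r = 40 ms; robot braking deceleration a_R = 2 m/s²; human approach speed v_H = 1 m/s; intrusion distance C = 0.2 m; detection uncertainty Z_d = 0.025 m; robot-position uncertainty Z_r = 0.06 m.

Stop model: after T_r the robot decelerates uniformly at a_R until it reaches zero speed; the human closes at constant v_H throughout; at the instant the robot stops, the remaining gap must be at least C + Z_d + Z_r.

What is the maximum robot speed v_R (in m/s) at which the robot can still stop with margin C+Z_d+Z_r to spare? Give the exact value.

collect terms ⇒ (1/4)·v_R² + (27/50)·v_R + (-341/320) = 0
  disc = (27/50)² − 4·(1/4)·(-341/320) = 54289/40000 ; √disc = 233/200
  v_R = (−(27/50) + 233/200) / (2·(1/4)) = 5/4 m/s
check:
T_s = v_R/a_R = (5/4)/2 = 0.6250 s
robot covers v_R·T_r = 1.2500·0.0400 = 0.0500 m before braking
robot under decel: 1.2500²/(2·2.0000) = 0.3906 m
person approaches 1.0000·(0.0400+0.6250) = 0.6650 m
margins: 0.2000+0.0250+0.0600 = 0.2850 m
sum ≈ 0.0500+0.3906+0.6650+0.2850 ≈ 1.3906 m = S ✓

v_R_max = 5/4 m/s = 1.2500 m/s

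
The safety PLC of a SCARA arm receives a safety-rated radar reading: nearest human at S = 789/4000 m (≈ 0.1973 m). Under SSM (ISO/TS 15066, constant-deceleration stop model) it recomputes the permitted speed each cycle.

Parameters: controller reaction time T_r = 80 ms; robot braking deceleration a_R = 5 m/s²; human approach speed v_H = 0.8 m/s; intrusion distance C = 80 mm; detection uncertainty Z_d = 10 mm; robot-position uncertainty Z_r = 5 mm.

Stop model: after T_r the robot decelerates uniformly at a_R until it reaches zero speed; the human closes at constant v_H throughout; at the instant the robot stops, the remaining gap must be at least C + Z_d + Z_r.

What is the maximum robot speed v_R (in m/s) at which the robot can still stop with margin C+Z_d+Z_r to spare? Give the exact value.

at the boundary: (1/10)·v² + (6/25)·v + (-153/4000) = 0
  disc = (6/25)² − 4·(1/10)·(-153/4000) = 729/10000 ; √disc = 27/100
  v_R = (−(6/25) + 27/100) / (2·(1/10)) = 3/20 m/s
check:
T_s = v_R/a_R = (3/20)/5 = 0.0300 s
robot covers v_R·T_r = 0.1500·0.0800 = 0.0120 m before braking
robot under decel: 0.1500²/(2·5.0000) = 0.0022 m
human closes 0.8000·0.1100 = 0.0880 m
margins: 0.0800+0.0100+0.0050 = 0.0950 m
sum ≈ 0.0120+0.0022+0.0880+0.0950 ≈ 0.1973 m = S ✓

v_R_max = 3/20 m/s = 0.1500 m/s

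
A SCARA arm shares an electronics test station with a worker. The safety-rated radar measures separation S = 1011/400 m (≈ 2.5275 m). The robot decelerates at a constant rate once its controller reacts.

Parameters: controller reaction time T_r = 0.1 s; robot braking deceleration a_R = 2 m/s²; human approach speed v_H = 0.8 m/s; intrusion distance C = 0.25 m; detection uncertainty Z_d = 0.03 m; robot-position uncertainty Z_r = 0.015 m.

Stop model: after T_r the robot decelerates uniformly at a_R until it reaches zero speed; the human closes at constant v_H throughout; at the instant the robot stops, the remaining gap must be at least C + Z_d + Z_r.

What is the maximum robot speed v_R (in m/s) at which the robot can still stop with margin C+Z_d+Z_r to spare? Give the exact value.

collect terms ⇒ (1/4)·v_R² + (1/2)·v_R + (-861/400) = 0
  disc = (1/2)² − 4·(1/4)·(-861/400) = 961/400 ; √disc = 31/20
  v_R = (−(1/2) + 31/20) / (2·(1/4)) = 21/10 m/s
check:
stop time T_s = (21/10)/2 = 1.0500 s
robot covers v_R·T_r = 2.1000·0.1000 = 0.2100 m before braking
robot under decel: 2.1000²/(2·2.0000) = 1.1025 m
human over T_r+T_s: 0.8000·(0.1000+1.0500) = 0.9200 m
residual clearance needed = 0.2500+0.0300+0.0150 = 0.2950 m
sum ≈ 0.2100+1.1025+0.9200+0.2950 ≈ 2.5275 m = S ✓

v_R_max = 21/10 m/s = 2.1000 m/s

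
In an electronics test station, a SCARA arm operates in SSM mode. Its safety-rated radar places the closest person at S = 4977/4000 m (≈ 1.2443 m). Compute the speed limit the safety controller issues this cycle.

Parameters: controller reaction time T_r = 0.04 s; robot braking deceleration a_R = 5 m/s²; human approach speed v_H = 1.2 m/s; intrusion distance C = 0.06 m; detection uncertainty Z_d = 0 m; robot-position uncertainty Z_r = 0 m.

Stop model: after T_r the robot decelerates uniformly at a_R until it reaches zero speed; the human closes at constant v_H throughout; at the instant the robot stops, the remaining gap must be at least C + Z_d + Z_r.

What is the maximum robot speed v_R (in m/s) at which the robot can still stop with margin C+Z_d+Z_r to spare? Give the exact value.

collect terms ⇒ (1/10)·v_R² + (7/25)·v_R + (-909/800) = 0
  disc = (7/25)² − 4·(1/10)·(-909/800) = 5329/10000 ; √disc = 73/100
  v_R = (−(7/25) + 73/100) / (2·(1/10)) = 9/4 m/s
check:
T_s = v_R/a_R = (9/4)/5 = 0.4500 s
robot covers v_R·T_r = 2.2500·0.0400 = 0.0900 m before braking
robot covers 2.2500·0.4500 − ½·5.0000·0.4500² = 0.5062 m while stopping
human over T_r+T_s: 1.2000·(0.0400+0.4500) = 0.5880 m
margins: 0.0600+0.0000+0.0000 = 0.0600 m
sum ≈ 0.0900+0.5062+0.5880+0.0600 ≈ 1.2443 m = S ✓

v_R_max = 9/4 m/s = 2.2500 m/s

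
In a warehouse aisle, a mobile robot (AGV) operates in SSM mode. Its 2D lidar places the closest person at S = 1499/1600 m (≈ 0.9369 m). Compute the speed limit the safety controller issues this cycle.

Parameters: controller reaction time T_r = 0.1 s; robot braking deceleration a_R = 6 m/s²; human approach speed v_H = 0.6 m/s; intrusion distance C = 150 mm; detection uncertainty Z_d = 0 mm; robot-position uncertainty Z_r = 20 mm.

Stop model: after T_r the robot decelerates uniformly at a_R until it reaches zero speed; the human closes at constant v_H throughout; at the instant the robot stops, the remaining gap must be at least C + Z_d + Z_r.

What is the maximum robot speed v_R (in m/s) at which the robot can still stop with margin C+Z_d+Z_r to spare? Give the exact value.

v_R_max = 39/20 m/s = 1.9500 m/s

collect terms ⇒ (1/12)·v_R² + (1/5)·v_R + (-1131/1600) = 0
  disc = (1/5)² − 4·(1/12)·(-1131/1600) = 441/1600 ; √disc = 21/40
  v_R = (−(1/5) + 21/40) / (2·(1/12)) = 39/20 m/s
check:
T_s = v_R/a_R = (39/20)/6 = 0.3250 s
reaction-phase robot travel = 1.9500·0.1000 = 0.1950 m
robot under decel: 1.9500²/(2·6.0000) = 0.3169 m
human over T_r+T_s: 0.6000·(0.1000+0.3250) = 0.2550 m
residual clearance needed = 0.1500+0.0000+0.0200 = 0.1700 m
sum ≈ 0.1950+0.3169+0.2550+0.1700 ≈ 0.9369 m = S ✓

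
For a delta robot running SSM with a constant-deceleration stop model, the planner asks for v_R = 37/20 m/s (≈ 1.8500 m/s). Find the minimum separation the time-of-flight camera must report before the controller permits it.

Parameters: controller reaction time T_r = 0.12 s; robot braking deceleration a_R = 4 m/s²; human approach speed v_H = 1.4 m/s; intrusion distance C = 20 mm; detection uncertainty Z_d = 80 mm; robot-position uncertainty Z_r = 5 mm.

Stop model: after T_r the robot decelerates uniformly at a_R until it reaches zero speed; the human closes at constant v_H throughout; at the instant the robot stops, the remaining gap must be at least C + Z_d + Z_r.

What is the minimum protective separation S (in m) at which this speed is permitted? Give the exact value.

T_s = v_R/a_R = (37/20)/4 = 0.4625 s
robot covers v_R·T_r = 1.8500·0.1200 = 0.2220 m before braking
robot under decel: 1.8500²/(2·4.0000) = 0.4278 m
person approaches 1.4000·(0.1200+0.4625) = 0.8155 m
margins: 0.0200+0.0800+0.0050 = 0.1050 m
S_min ≈ 0.2220+0.4278+0.8155+0.1050  ⇒  S_min = 201/128 m

S_min = 201/128 m = 1.5703 m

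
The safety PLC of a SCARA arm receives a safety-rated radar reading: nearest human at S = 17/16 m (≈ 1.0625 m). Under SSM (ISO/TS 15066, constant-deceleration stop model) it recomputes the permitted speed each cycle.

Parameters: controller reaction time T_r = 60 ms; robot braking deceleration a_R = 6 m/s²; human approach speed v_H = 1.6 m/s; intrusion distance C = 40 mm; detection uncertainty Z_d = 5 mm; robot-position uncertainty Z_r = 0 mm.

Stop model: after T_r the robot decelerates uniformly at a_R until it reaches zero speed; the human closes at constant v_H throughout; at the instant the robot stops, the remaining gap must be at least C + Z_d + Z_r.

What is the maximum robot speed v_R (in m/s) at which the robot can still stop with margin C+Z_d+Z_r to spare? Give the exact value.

at the boundary: (1/12)·v² + (49/150)·v + (-1843/2000) = 0
  disc = (49/150)² − 4·(1/12)·(-1843/2000) = 37249/90000 ; √disc = 193/300
  v_R = (−(49/150) + 193/300) / (2·(1/12)) = 19/10 m/s
check:
stop time T_s = (19/10)/6 = 0.3167 s
robot in T_r: 1.9000·0.0600 = 0.1140 m
robot covers 1.9000·0.3167 − ½·6.0000·0.3167² = 0.3008 m while stopping
person approaches 1.6000·(0.0600+0.3167) = 0.6027 m
margins: 0.0400+0.0050+0.0000 = 0.0450 m
sum ≈ 0.1140+0.3008+0.6027+0.0450 ≈ 1.0625 m = S ✓

v_R_max = 19/10 m/s = 1.9000 m/s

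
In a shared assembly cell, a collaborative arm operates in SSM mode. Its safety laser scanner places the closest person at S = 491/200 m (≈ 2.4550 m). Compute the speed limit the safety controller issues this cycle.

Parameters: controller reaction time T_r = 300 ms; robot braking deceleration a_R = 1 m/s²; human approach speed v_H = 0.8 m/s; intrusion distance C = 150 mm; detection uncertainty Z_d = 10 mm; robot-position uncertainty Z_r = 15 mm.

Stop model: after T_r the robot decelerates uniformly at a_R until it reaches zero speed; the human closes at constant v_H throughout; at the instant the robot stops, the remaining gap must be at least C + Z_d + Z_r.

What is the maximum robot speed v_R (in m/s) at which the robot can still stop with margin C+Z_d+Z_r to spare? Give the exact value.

at the boundary: (1/2)·v² + (11/10)·v + (-51/25) = 0
  disc = (11/10)² − 4·(1/2)·(-51/25) = 529/100 ; √disc = 23/10
  v_R = (−(11/10) + 23/10) / (2·(1/2)) = 6/5 m/s
check:
stop time T_s = (6/5)/1 = 1.2000 s
reaction-phase robot travel = 1.2000·0.3000 = 0.3600 m
robot under decel: 1.2000²/(2·1.0000) = 0.7200 m
human over T_r+T_s: 0.8000·(0.3000+1.2000) = 1.2000 m
margins: 0.1500+0.0100+0.0150 = 0.1750 m
sum ≈ 0.3600+0.7200+1.2000+0.1750 ≈ 2.4550 m = S ✓

v_R_max = 6/5 m/s = 1.2000 m/s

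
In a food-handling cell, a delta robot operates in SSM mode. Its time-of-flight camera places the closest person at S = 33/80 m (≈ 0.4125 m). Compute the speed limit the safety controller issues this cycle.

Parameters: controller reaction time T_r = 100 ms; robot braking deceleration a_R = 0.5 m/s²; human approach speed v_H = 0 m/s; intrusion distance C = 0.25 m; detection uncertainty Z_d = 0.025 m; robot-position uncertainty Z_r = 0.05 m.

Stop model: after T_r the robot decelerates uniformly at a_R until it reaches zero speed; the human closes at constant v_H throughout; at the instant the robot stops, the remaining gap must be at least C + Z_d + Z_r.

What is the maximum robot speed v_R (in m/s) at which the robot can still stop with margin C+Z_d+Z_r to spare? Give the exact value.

v_R_max = 1/4 m/s = 0.2500 m/s

collect terms ⇒ (1)·v_R² + (1/10)·v_R + (-7/80) = 0
  disc = (1/10)² − 4·(1)·(-7/80) = 9/25 ; √disc = 3/5
  v_R = (−(1/10) + 3/5) / (2·(1)) = 1/4 m/s
check:
braking lasts T_s = (1/4)/(1/2) = 0.5000 s
reaction-phase robot travel = 0.2500·0.1000 = 0.0250 m
braking distance = 0.2500²/(2·0.5000) = 0.0625 m
person approaches 0.0000·(0.1000+0.5000) = 0.0000 m
residual clearance needed = 0.2500+0.0250+0.0500 = 0.3250 m
sum ≈ 0.0250+0.0625+0.0000+0.3250 ≈ 0.4125 m = S ✓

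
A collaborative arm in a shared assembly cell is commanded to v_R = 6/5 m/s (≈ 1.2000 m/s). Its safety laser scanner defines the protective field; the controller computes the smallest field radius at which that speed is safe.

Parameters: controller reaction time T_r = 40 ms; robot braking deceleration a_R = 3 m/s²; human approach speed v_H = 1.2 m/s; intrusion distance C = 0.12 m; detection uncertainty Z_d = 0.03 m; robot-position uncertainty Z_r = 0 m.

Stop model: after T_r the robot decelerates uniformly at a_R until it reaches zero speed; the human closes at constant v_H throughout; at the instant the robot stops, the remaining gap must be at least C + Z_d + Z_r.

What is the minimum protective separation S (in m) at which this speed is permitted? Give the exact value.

T_s = v_R/a_R = (6/5)/3 = 0.4000 s
robot covers v_R·T_r = 1.2000·0.0400 = 0.0480 m before braking
robot under decel: 1.2000²/(2·3.0000) = 0.2400 m
human closes 1.2000·0.4400 = 0.5280 m
margins: 0.1200+0.0300+0.0000 = 0.1500 m
S_min ≈ 0.0480+0.2400+0.5280+0.1500  ⇒  S_min = 483/500 m

S_min = 483/500 m = 0.9660 m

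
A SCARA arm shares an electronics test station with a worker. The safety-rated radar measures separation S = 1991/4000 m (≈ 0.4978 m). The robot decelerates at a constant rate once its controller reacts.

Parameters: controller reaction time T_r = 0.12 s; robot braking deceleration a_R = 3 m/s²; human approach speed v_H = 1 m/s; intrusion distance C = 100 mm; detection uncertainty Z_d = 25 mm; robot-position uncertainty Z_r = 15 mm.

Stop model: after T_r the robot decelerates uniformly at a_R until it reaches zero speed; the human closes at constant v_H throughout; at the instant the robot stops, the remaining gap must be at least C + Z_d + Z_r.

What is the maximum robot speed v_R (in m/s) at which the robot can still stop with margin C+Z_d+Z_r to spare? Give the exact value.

v_R_max = 9/20 m/s = 0.4500 m/s

at the boundary: (1/6)·v² + (34/75)·v + (-951/4000) = 0
  disc = (34/75)² − 4·(1/6)·(-951/4000) = 32761/90000 ; √disc = 181/300
  v_R = (−(34/75) + 181/300) / (2·(1/6)) = 9/20 m/s
check:
T_s = v_R/a_R = (9/20)/3 = 0.1500 s
robot covers v_R·T_r = 0.4500·0.1200 = 0.0540 m before braking
robot under decel: 0.4500²/(2·3.0000) = 0.0338 m
human over T_r+T_s: 1.0000·(0.1200+0.1500) = 0.2700 m
margins: 0.1000+0.0250+0.0150 = 0.1400 m
sum ≈ 0.0540+0.0338+0.2700+0.1400 ≈ 0.4978 m = S ✓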